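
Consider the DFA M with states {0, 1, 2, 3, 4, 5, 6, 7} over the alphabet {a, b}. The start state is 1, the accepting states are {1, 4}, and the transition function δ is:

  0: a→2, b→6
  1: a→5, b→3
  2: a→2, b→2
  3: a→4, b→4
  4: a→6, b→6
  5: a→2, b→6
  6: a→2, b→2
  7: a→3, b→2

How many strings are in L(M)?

The useful subgraph on states {1, 3, 4} is acyclic, so L(M) is finite; the longest accepting path visits 3 useful states, giving maximum string length 2.
Counting accepting paths from 1 by length: 1 of length 0, 2 of length 2. Total 3.

3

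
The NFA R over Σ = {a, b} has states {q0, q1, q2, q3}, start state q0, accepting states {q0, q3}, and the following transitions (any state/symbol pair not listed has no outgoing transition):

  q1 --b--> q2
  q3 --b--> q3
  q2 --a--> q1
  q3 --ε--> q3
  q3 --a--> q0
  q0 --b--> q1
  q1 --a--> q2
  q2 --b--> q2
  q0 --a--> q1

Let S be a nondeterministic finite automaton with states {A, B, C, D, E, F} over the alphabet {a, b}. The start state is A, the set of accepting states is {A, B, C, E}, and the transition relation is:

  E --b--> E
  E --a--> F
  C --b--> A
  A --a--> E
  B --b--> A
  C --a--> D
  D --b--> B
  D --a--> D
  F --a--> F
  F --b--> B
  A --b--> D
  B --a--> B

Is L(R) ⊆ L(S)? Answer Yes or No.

Yes

Exploring the product automaton R × S from the start pair (q0, A), following both machines on each input symbol, reaches 10 state pairs: (q0, A), (q1, E), (q1, D), (q2, F), (q2, E), (q2, D), (q2, B), (q1, F), (q1, B), (q2, A).
R accepts in {q0, q3} and S accepts in {A, B, C, E}. The reachable pairs whose R-component is accepting are (q0, A); in each of them the S-component is accepting too, so the product for L(R) \ L(S) (R-component accepting, S-component rejecting) has no reachable accepting pair and the difference is empty.
Hence every string in L(R) is also in L(S).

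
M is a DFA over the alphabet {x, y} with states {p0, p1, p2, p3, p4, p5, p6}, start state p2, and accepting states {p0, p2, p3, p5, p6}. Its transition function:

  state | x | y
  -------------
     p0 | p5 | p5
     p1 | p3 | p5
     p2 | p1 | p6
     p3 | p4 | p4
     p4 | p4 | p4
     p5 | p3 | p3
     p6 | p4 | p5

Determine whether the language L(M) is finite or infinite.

finite

The useful states (reachable from p2 and able to reach an accepting state) are {p1, p2, p3, p5, p6}.
Restricted to these states the transition graph has no cycle, so every accepting path has bounded length and L is finite.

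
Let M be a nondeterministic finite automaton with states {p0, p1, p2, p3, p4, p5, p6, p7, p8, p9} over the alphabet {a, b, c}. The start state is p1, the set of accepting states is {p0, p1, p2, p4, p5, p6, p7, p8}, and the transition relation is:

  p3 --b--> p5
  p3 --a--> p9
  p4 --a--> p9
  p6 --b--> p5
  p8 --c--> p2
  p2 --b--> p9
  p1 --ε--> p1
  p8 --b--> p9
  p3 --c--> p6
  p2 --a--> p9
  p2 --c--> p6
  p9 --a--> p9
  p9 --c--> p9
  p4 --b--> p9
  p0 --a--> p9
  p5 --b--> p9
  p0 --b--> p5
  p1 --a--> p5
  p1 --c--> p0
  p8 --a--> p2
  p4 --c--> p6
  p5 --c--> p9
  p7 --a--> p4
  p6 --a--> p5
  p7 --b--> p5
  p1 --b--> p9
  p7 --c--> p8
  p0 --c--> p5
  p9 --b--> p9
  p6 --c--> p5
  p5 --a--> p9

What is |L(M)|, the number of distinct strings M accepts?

5

The useful subgraph on states {p0, p1, p5} is acyclic, so L(M) is finite; the longest accepting path visits 3 useful states, giving maximum string length 2.
Counting accepting paths from p1 by length: 1 of length 0, 2 of length 1, 2 of length 2. Total 5.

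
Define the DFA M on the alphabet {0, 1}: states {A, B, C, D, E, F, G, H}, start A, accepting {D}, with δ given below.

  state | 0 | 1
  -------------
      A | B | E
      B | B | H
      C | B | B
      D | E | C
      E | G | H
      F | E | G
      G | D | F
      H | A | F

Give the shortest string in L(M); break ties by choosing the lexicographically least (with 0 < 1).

A breadth-first search from A reaches an accepting state first via the path A → E → G → D on input 100.
No string of length < 3 is accepted (BFS exhausts all shorter strings without reaching an accepting state), and 100 is the lexicographically least accepting string of length 3.

100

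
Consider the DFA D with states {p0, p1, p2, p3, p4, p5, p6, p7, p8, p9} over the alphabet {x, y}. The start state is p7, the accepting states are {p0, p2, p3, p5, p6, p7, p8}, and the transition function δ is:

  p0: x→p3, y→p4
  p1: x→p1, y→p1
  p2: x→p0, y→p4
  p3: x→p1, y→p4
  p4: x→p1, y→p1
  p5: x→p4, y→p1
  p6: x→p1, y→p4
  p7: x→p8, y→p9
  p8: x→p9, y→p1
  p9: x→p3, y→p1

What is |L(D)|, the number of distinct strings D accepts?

The useful subgraph on states {p3, p7, p8, p9} is acyclic, so L(D) is finite; the longest accepting path visits 4 useful states, giving maximum string length 3.
Counting accepting paths from p7 by length: 1 of length 0, 1 of length 1, 1 of length 2, 1 of length 3. Total 4.

4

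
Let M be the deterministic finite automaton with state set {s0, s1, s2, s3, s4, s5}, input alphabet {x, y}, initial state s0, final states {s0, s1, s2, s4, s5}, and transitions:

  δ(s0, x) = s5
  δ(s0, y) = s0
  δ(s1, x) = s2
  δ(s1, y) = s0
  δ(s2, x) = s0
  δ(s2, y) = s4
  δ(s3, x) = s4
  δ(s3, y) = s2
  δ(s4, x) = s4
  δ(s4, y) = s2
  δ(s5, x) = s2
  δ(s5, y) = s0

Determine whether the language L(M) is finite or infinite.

State s0 is reachable from the start and can reach an accepting state, and it lies on the cycle s0 → s0.
Traversing that cycle any number of times yields accepted strings of unbounded length, so the language is infinite.

infinite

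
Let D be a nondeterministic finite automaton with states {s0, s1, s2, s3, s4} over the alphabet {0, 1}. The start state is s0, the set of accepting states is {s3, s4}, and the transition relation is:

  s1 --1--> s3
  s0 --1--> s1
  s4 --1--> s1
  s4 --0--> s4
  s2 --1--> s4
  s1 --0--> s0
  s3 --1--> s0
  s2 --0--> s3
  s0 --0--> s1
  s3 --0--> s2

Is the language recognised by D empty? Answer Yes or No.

The string 01 is accepted: the run s0 → s1 → s3 ends in the accepting state s3.
Since at least one string is accepted, L(D) is not empty.

No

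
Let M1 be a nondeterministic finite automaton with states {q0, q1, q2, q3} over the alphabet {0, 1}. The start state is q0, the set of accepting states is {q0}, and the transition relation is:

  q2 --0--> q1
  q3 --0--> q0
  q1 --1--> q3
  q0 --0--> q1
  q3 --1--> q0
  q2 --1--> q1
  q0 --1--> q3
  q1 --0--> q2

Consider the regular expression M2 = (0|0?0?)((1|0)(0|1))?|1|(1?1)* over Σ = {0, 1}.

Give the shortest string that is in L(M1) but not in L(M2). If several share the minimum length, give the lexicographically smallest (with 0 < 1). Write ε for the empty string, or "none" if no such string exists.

1010

The string 1010 is accepted by M1 but not by M2.
No shorter string lies in the difference, and 1010 is the lexicographically first length-4 string in L(M1) \ L(M2).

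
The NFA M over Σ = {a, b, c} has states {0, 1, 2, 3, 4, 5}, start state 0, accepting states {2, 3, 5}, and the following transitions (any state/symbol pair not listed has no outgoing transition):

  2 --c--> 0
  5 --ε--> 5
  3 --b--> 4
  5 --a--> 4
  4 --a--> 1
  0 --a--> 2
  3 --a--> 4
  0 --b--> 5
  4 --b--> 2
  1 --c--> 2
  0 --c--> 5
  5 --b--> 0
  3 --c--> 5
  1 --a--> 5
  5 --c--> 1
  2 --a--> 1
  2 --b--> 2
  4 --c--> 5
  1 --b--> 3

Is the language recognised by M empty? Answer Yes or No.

The string a is accepted: the run 0 → 2 ends in the accepting state 2.
Since at least one string is accepted, L(M) is not empty.

No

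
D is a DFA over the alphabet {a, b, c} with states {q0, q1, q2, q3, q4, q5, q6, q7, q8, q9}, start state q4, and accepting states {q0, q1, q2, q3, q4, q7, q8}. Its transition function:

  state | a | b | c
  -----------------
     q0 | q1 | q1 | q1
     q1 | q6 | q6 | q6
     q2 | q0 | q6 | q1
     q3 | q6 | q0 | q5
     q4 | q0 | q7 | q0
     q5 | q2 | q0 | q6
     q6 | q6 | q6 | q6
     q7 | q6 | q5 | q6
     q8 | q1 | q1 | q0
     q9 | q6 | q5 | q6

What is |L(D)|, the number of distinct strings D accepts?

20

The useful subgraph on states {q0, q1, q2, q4, q5, q7} is acyclic, so L(D) is finite; the longest accepting path visits 6 useful states, giving maximum string length 5.
Counting accepting paths from q4 by length: 1 of length 0, 3 of length 1, 6 of length 2, 2 of length 3, 5 of length 4, 3 of length 5. Total 20.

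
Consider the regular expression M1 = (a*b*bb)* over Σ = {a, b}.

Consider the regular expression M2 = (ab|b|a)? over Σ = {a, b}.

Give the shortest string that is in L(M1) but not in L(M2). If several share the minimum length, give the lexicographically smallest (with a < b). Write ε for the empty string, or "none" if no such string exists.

bb

The string bb is accepted by M1 but not by M2.
No shorter string lies in the difference, and bb is the lexicographically first length-2 string in L(M1) \ L(M2).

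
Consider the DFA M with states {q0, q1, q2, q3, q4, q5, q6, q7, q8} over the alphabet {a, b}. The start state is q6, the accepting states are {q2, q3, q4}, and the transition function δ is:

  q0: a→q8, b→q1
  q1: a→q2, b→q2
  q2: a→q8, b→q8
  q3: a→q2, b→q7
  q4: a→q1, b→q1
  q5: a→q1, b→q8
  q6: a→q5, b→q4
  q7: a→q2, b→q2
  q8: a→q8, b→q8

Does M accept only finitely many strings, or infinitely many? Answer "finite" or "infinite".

finite

The useful states (reachable from q6 and able to reach an accepting state) are {q1, q2, q4, q5, q6}.
Restricted to these states the transition graph has no cycle, so every accepting path has bounded length and L is finite.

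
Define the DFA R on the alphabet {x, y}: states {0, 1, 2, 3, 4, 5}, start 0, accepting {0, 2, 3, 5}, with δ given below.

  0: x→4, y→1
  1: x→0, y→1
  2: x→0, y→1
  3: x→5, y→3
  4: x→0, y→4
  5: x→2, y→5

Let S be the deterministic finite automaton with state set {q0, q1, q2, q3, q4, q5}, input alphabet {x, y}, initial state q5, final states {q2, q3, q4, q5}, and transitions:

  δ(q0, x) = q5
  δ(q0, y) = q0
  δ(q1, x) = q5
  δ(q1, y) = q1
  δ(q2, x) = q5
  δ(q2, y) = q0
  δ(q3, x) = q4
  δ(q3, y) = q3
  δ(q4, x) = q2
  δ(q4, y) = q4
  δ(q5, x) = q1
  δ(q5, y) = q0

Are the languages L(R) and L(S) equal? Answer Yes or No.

Yes

Exploring the product automaton R × S from the start pair (0, q5), following both machines on each input symbol, reaches 3 state pairs: (0, q5), (4, q1), (1, q0).
R accepts in {0, 2, 3, 5} and S accepts in {q2, q3, q4, q5}. In every reachable pair the two components are either both accepting — (0, q5) — or both non-accepting, so no string is accepted by exactly one of the machines: L(R) \ L(S) and L(S) \ L(R) are both empty.
Hence every string is accepted by R iff it is accepted by S, and the two languages coincide.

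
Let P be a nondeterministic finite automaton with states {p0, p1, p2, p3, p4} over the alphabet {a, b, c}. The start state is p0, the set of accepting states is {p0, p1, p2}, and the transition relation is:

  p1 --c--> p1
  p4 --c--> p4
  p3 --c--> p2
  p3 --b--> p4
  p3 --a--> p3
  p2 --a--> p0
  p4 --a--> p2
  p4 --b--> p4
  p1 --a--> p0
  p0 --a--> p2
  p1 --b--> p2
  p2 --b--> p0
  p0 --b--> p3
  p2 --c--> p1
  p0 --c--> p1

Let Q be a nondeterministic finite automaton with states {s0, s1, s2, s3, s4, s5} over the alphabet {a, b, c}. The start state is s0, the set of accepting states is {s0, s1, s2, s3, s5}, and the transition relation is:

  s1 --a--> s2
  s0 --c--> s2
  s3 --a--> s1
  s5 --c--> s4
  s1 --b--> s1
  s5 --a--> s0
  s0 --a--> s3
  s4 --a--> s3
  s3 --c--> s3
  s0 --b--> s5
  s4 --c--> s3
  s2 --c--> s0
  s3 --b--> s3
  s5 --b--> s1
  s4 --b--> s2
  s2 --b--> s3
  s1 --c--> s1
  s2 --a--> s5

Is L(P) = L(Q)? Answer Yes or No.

The string bc is accepted by P but rejected by Q.
So L(P) ≠ L(Q).

No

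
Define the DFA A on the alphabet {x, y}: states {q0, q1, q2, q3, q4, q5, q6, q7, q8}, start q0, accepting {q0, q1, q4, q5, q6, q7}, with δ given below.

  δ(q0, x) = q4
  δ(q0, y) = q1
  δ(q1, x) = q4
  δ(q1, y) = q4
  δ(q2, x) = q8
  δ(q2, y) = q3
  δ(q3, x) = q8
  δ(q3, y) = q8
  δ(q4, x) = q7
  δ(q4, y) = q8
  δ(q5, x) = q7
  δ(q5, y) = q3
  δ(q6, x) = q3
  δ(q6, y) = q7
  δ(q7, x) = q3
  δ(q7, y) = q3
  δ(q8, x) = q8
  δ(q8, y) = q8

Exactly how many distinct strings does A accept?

8

The useful subgraph on states {q0, q1, q4, q7} is acyclic, so L(A) is finite; the longest accepting path visits 4 useful states, giving maximum string length 3.
Counting accepting paths from q0 by length: 1 of length 0, 2 of length 1, 3 of length 2, 2 of length 3. Total 8.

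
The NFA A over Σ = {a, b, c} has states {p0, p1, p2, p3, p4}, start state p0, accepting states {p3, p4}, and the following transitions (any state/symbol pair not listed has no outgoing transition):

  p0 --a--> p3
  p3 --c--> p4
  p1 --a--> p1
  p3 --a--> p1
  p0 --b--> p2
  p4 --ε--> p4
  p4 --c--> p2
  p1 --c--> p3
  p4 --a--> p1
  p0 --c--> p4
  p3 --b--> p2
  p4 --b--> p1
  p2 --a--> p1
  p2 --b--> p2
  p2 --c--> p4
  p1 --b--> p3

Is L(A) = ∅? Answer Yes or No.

No

The string a is accepted: the run p0 → p3 ends in the accepting state p3.
Since at least one string is accepted, L(A) is not empty.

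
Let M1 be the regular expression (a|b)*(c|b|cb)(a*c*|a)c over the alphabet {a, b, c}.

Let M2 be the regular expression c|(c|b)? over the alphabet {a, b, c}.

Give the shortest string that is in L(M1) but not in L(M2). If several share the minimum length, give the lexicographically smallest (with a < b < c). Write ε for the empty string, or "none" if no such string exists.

bc

The string bc is accepted by M1 but not by M2.
No shorter string lies in the difference, and bc is the lexicographically first length-2 string in L(M1) \ L(M2).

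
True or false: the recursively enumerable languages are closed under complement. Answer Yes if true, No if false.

If both L and its complement were r.e., running the two recognisers in parallel would decide L, so L would be recursive; but there are r.e. languages that are not recursive (e.g. the halting problem), and their complements are therefore not r.e.

No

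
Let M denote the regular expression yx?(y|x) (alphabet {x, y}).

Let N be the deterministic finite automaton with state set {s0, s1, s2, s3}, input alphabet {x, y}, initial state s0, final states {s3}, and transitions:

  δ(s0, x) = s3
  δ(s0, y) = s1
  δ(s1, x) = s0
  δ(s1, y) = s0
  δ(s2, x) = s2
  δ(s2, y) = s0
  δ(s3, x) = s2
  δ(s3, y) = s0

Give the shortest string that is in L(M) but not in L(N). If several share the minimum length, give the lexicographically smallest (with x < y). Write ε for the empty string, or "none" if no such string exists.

yx

The string yx is accepted by M but not by N.
No shorter string lies in the difference, and yx is the lexicographically first length-2 string in L(M) \ L(N).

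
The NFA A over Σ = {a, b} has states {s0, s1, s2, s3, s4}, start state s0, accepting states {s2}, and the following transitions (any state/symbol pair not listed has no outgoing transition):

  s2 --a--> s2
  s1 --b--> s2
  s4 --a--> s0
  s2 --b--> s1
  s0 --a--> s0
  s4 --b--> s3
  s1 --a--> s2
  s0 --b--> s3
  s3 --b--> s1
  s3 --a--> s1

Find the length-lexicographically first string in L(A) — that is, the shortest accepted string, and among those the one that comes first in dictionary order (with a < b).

A breadth-first search from s0 reaches an accepting state first via the path s0 → s3 → s1 → s2 on input baa.
No string of length < 3 is accepted (BFS exhausts all shorter strings without reaching an accepting state), and baa is the lexicographically least accepting string of length 3.

baa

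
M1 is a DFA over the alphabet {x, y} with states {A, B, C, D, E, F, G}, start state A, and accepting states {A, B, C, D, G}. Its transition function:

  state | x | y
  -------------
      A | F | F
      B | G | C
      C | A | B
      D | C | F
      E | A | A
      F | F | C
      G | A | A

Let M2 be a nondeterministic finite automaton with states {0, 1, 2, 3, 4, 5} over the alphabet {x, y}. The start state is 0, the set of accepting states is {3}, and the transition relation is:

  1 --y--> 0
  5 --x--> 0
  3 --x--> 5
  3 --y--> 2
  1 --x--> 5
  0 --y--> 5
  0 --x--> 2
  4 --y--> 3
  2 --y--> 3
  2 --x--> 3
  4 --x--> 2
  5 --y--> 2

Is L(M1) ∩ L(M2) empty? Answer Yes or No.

No

The string xy is accepted by both M1 and M2.
Hence L(M1) ∩ L(M2) ≠ ∅.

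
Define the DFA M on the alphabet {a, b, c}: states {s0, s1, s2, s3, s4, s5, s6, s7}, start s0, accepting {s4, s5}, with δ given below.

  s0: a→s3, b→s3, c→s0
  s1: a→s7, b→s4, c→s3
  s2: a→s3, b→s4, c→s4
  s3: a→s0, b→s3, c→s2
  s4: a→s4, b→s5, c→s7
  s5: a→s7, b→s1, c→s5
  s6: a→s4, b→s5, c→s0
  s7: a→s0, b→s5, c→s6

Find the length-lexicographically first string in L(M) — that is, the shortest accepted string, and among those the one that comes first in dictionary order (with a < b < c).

A breadth-first search from s0 reaches an accepting state first via the path s0 → s3 → s2 → s4 on input acb.
No string of length < 3 is accepted (BFS exhausts all shorter strings without reaching an accepting state), and acb is the lexicographically least accepting string of length 3.

acb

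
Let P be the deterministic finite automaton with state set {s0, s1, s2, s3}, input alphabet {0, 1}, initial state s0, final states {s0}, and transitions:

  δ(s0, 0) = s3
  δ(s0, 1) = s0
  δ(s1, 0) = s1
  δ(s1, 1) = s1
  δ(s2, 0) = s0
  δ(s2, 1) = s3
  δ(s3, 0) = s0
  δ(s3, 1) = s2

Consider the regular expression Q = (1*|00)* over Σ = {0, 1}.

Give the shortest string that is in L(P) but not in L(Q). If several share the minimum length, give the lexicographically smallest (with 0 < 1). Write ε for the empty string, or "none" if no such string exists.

010

The string 010 is accepted by P but not by Q.
No shorter string lies in the difference, and 010 is the lexicographically first length-3 string in L(P) \ L(Q).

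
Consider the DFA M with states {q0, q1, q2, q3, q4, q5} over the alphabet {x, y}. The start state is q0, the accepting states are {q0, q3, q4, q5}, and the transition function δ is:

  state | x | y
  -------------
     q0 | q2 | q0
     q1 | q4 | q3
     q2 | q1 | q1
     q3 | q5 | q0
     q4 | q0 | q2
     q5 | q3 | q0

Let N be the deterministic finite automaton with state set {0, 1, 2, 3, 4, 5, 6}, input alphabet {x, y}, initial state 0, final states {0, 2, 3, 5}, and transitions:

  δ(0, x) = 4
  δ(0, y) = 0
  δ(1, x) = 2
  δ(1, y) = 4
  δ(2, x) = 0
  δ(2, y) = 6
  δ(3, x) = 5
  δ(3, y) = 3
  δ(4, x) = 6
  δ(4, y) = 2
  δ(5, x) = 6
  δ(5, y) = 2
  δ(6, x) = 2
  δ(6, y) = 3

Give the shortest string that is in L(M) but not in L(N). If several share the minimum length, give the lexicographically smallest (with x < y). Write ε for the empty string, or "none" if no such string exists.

The string xyy is accepted by M but not by N.
No shorter string lies in the difference, and xyy is the lexicographically first length-3 string in L(M) \ L(N).

xyy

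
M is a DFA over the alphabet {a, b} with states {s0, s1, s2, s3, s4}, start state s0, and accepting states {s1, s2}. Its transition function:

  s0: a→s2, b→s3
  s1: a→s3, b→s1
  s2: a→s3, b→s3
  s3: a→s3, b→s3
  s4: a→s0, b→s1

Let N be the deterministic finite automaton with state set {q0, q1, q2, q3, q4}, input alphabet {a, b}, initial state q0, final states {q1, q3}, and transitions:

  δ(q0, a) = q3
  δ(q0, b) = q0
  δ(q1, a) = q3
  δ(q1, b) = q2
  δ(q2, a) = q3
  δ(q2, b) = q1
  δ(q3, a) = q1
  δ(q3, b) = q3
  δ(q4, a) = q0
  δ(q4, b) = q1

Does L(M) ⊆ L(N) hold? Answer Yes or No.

Exploring the product automaton M × N from the start pair (s0, q0), following both machines on each input symbol, reaches 6 state pairs: (s0, q0), (s2, q3), (s3, q0), (s3, q1), (s3, q3), (s3, q2).
M accepts in {s1, s2} and N accepts in {q1, q3}. The reachable pairs whose M-component is accepting are (s2, q3); in each of them the N-component is accepting too, so the product for L(M) \ L(N) (M-component accepting, N-component rejecting) has no reachable accepting pair and the difference is empty.
Hence every string in L(M) is also in L(N).

Yes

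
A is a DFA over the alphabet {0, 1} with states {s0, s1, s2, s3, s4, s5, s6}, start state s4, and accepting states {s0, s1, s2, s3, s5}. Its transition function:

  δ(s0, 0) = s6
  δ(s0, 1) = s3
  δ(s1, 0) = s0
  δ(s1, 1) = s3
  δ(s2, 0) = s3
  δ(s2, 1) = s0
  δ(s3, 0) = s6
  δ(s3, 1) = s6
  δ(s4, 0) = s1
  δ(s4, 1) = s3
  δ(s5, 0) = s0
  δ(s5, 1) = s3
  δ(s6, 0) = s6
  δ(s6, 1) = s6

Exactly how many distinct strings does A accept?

5

The useful subgraph on states {s0, s1, s3, s4} is acyclic, so L(A) is finite; the longest accepting path visits 4 useful states, giving maximum string length 3.
Counting accepting paths from s4 by length: 2 of length 1, 2 of length 2, 1 of length 3. Total 5.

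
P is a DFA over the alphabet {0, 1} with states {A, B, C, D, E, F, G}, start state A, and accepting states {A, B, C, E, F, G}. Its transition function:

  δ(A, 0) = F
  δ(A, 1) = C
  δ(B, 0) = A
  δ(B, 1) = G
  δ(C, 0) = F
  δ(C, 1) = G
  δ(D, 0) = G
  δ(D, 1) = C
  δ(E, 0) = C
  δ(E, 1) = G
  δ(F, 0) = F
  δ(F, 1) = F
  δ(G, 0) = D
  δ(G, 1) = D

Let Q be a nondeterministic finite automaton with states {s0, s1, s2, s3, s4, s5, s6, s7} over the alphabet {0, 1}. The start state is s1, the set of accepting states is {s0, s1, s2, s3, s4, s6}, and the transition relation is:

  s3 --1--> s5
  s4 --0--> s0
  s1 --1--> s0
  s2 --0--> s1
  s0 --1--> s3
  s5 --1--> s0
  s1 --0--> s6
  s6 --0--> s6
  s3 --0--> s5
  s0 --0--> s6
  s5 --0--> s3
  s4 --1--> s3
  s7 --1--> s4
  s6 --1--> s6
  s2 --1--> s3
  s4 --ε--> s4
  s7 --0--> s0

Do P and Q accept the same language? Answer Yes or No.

Yes

Exploring the product automaton P × Q from the start pair (A, s1), following both machines on each input symbol, reaches 5 state pairs: (A, s1), (F, s6), (C, s0), (G, s3), (D, s5).
P accepts in {A, B, C, E, F, G} and Q accepts in {s0, s1, s2, s3, s4, s6}. In every reachable pair the two components are either both accepting — (A, s1), (F, s6), (C, s0), (G, s3) — or both non-accepting, so no string is accepted by exactly one of the machines: L(P) \ L(Q) and L(Q) \ L(P) are both empty.
Hence every string is accepted by P iff it is accepted by Q, and the two languages coincide.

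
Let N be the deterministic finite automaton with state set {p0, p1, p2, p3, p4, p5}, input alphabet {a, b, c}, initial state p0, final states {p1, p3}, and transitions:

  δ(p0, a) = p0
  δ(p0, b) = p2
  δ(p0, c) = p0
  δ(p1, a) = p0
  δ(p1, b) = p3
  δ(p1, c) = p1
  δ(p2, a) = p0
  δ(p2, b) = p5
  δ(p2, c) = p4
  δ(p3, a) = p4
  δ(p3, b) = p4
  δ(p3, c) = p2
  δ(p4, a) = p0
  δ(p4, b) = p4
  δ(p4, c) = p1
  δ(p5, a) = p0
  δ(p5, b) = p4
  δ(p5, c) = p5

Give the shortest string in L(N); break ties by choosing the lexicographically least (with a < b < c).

bcc

A breadth-first search from p0 reaches an accepting state first via the path p0 → p2 → p4 → p1 on input bcc.
No string of length < 3 is accepted (BFS exhausts all shorter strings without reaching an accepting state), and bcc is the lexicographically least accepting string of length 3.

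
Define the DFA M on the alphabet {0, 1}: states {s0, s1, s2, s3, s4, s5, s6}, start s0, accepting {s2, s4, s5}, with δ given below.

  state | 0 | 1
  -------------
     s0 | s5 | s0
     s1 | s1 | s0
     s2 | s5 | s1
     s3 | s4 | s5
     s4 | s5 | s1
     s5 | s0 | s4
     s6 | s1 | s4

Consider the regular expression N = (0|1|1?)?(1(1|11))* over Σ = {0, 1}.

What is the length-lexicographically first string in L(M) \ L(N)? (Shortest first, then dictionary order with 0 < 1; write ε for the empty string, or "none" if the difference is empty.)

The string 01 is accepted by M but not by N.
No shorter string lies in the difference, and 01 is the lexicographically first length-2 string in L(M) \ L(N).

01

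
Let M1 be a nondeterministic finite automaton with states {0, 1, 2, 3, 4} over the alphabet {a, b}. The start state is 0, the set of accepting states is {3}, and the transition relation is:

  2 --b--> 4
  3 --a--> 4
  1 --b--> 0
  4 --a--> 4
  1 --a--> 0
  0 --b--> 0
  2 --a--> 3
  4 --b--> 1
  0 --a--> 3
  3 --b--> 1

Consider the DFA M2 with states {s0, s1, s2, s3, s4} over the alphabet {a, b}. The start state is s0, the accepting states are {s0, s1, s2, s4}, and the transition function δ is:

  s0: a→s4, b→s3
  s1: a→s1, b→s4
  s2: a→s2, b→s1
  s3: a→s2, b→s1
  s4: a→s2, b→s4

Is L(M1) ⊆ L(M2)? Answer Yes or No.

Exploring the product automaton M1 × M2 from the start pair (0, s0), following both machines on each input symbol, reaches 12 state pairs: (0, s0), (3, s4), (0, s3), (4, s2), (1, s4), (3, s2), (0, s1), (1, s1), (0, s2), (0, s4), (3, s1), (4, s1).
M1 accepts in {3} and M2 accepts in {s0, s1, s2, s4}. The reachable pairs whose M1-component is accepting are (3, s4), (3, s2), (3, s1); in each of them the M2-component is accepting too, so the product for L(M1) \ L(M2) (M1-component accepting, M2-component rejecting) has no reachable accepting pair and the difference is empty.
Hence every string in L(M1) is also in L(M2).

Yes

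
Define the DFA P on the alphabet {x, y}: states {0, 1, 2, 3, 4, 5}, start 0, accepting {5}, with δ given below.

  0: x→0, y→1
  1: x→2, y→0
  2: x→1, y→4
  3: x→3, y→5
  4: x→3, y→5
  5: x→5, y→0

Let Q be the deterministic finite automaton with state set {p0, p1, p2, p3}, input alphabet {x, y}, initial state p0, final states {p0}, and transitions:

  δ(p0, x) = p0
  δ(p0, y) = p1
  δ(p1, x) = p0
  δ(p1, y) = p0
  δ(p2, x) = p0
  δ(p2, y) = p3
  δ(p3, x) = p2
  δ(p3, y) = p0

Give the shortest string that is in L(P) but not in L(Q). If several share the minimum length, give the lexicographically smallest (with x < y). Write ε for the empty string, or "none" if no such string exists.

yxyxy

The string yxyxy is accepted by P but not by Q.
No shorter string lies in the difference, and yxyxy is the lexicographically first length-5 string in L(P) \ L(Q).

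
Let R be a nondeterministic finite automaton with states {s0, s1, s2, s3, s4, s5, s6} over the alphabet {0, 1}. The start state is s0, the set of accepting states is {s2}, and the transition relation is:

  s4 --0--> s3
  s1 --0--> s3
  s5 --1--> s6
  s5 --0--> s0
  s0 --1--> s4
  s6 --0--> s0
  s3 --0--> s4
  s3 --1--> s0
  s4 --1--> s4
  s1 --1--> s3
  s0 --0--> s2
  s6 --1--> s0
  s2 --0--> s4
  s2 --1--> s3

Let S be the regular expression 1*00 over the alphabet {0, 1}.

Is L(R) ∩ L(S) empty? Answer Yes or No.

Converting the expression S to a DFA (subset construction, then merging equivalent states) gives the minimal DFA with states {r0, r1, r2, r3}, start state r0, accepting states {r2} and transitions r0: 0→r1, 1→r0; r1: 0→r2, 1→r3; r2: 0→r3, 1→r3; r3: 0→r3, 1→r3.
Exploring the product automaton R × S from the start pair (s0, r0), following both machines on each input symbol, reaches 9 state pairs: (s0, r0), (s2, r1), (s4, r0), (s4, r2), (s3, r3), (s3, r1), (s4, r3), (s0, r3), (s2, r3).
R accepts in {s2} and S accepts in {r2}; no reachable pair has both components accepting, so no string drives both machines to acceptance simultaneously and L(R) ∩ L(S) = ∅.
So no string is accepted by both, and the intersection is empty.

Yes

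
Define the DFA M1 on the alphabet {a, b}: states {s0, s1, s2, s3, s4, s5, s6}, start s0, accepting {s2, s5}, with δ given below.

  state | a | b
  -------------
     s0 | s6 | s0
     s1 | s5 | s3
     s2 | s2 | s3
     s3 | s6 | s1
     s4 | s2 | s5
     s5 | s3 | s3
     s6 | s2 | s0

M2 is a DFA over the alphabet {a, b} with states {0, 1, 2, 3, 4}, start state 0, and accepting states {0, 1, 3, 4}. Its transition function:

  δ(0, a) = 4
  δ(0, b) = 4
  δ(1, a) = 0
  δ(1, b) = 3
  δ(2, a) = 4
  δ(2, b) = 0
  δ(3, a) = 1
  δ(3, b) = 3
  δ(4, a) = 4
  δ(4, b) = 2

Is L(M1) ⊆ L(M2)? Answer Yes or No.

Exploring the product automaton M1 × M2 from the start pair (s0, 0), following both machines on each input symbol, reaches 12 state pairs: (s0, 0), (s6, 4), (s0, 4), (s2, 4), (s0, 2), (s3, 2), (s1, 0), (s5, 4), (s3, 4), (s1, 2), (s3, 0), (s1, 4).
M1 accepts in {s2, s5} and M2 accepts in {0, 1, 3, 4}. The reachable pairs whose M1-component is accepting are (s2, 4), (s5, 4); in each of them the M2-component is accepting too, so the product for L(M1) \ L(M2) (M1-component accepting, M2-component rejecting) has no reachable accepting pair and the difference is empty.
Hence every string in L(M1) is also in L(M2).

Yes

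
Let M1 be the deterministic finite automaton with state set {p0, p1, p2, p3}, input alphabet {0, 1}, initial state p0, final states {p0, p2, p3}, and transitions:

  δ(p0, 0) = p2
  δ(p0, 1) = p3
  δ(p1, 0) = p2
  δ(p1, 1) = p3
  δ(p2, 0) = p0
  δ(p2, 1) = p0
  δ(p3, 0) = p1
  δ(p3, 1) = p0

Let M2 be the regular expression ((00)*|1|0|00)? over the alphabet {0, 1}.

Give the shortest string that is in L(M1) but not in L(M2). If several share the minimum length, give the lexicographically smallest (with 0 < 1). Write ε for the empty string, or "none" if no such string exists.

The string 01 is accepted by M1 but not by M2.
No shorter string lies in the difference, and 01 is the lexicographically first length-2 string in L(M1) \ L(M2).

01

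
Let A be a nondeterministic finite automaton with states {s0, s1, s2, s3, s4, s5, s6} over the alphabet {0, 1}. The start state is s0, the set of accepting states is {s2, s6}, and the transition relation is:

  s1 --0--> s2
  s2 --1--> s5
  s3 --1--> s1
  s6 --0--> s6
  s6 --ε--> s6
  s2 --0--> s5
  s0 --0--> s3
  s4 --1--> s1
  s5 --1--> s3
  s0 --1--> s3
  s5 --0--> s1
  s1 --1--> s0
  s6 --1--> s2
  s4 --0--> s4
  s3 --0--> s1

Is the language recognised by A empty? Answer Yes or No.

No

The string 000 is accepted: the run s0 → s3 → s1 → s2 ends in the accepting state s2.
Since at least one string is accepted, L(A) is not empty.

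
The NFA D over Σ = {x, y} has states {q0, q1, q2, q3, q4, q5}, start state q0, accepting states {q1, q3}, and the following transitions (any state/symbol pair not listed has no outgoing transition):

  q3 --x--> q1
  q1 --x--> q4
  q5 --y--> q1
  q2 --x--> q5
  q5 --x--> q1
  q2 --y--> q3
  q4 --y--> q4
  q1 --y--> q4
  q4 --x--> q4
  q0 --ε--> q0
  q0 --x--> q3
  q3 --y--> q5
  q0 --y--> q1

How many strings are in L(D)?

The useful subgraph on states {q0, q1, q3, q5} is acyclic, so L(D) is finite; the longest accepting path visits 4 useful states, giving maximum string length 3.
Counting accepting paths from q0 by length: 2 of length 1, 1 of length 2, 2 of length 3. Total 5.

5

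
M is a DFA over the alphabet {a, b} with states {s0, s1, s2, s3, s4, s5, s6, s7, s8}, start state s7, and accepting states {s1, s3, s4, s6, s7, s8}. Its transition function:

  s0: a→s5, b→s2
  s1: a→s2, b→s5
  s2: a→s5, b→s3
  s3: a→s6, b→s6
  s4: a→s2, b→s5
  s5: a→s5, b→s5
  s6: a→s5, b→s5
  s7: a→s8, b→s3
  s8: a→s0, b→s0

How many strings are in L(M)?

The useful subgraph on states {s0, s2, s3, s6, s7, s8} is acyclic, so L(M) is finite; the longest accepting path visits 6 useful states, giving maximum string length 5.
Counting accepting paths from s7 by length: 1 of length 0, 2 of length 1, 2 of length 2, 2 of length 4, 4 of length 5. Total 11.

11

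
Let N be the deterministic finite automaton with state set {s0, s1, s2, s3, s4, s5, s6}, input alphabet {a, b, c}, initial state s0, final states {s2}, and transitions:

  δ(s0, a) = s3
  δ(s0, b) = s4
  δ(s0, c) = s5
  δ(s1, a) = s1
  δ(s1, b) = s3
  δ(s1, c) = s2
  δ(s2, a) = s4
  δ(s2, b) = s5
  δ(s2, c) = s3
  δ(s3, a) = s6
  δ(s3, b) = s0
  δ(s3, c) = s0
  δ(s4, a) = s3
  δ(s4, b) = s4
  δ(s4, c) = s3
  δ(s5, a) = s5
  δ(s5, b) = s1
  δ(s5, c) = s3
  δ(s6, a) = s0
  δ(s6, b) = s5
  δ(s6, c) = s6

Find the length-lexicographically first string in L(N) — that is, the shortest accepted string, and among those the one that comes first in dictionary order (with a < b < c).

A breadth-first search from s0 reaches an accepting state first via the path s0 → s5 → s1 → s2 on input cbc.
No string of length < 3 is accepted (BFS exhausts all shorter strings without reaching an accepting state), and cbc is the lexicographically least accepting string of length 3.

cbc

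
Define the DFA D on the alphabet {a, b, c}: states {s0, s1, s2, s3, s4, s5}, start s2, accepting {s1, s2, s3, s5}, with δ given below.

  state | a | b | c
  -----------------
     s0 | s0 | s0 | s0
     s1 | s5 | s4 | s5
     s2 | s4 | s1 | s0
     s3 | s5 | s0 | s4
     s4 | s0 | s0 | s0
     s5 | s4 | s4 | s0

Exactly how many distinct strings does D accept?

4

The useful subgraph on states {s1, s2, s5} is acyclic, so L(D) is finite; the longest accepting path visits 3 useful states, giving maximum string length 2.
Counting accepting paths from s2 by length: 1 of length 0, 1 of length 1, 2 of length 2. Total 4.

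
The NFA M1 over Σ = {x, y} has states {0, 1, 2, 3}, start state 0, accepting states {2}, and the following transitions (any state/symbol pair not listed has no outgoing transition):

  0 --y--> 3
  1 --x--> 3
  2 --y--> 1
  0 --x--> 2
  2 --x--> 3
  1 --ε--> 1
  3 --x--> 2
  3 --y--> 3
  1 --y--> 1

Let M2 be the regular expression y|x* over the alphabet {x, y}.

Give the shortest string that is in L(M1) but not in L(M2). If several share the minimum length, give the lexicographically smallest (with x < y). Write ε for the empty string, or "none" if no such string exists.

The string yx is accepted by M1 but not by M2.
No shorter string lies in the difference, and yx is the lexicographically first length-2 string in L(M1) \ L(M2).

yx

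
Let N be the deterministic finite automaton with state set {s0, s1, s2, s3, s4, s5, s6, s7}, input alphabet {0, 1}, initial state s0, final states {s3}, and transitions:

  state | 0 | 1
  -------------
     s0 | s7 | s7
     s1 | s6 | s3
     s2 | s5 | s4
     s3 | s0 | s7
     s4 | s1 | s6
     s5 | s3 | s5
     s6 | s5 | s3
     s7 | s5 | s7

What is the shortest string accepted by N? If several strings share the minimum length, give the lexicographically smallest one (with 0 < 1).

000

A breadth-first search from s0 reaches an accepting state first via the path s0 → s7 → s5 → s3 on input 000.
No string of length < 3 is accepted (BFS exhausts all shorter strings without reaching an accepting state), and 000 is the lexicographically least accepting string of length 3.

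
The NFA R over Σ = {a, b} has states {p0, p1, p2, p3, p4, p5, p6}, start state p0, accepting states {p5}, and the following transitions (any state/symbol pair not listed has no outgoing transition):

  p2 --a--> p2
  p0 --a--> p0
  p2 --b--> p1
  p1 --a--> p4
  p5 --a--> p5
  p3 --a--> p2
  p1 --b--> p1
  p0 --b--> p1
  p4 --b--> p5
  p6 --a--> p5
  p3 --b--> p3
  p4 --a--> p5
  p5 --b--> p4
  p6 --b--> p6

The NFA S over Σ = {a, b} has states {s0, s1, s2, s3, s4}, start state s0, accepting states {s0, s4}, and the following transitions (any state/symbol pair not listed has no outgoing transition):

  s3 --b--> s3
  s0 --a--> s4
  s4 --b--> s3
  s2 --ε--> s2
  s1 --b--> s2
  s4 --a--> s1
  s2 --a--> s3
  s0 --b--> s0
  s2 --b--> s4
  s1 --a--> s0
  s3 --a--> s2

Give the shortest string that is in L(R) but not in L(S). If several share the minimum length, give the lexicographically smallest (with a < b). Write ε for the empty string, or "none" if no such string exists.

baa

The string baa is accepted by R but not by S.
No shorter string lies in the difference, and baa is the lexicographically first length-3 string in L(R) \ L(S).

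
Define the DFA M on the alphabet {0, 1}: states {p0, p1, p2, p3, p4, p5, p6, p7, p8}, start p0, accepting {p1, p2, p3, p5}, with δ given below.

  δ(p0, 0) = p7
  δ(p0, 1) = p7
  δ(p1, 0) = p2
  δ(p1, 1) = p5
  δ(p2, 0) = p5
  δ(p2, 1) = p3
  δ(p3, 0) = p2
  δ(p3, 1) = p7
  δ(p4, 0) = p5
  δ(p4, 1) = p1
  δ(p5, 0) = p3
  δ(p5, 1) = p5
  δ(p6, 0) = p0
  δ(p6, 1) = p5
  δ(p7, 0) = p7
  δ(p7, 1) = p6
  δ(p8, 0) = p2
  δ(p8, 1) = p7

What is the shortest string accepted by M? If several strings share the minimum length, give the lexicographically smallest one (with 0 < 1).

011

A breadth-first search from p0 reaches an accepting state first via the path p0 → p7 → p6 → p5 on input 011.
No string of length < 3 is accepted (BFS exhausts all shorter strings without reaching an accepting state), and 011 is the lexicographically least accepting string of length 3.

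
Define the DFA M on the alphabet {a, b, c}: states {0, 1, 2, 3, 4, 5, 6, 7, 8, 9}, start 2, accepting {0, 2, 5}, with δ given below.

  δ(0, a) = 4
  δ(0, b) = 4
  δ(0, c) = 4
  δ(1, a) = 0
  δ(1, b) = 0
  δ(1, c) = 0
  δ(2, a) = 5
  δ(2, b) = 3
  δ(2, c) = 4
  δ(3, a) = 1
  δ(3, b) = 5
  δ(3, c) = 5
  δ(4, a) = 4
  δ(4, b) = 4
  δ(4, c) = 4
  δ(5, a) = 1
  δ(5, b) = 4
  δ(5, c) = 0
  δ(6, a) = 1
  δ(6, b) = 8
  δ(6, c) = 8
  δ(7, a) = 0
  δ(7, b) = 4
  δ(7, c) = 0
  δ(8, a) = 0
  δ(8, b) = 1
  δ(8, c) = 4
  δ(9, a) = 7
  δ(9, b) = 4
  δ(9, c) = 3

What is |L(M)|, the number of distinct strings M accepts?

19

The useful subgraph on states {0, 1, 2, 3, 5} is acyclic, so L(M) is finite; the longest accepting path visits 5 useful states, giving maximum string length 4.
Counting accepting paths from 2 by length: 1 of length 0, 1 of length 1, 3 of length 2, 8 of length 3, 6 of length 4. Total 19.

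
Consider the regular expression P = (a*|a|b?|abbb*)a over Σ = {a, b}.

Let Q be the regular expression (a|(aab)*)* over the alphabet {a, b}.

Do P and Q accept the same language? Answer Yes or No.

No

The string ba is accepted by P but rejected by Q.
So L(P) ≠ L(Q).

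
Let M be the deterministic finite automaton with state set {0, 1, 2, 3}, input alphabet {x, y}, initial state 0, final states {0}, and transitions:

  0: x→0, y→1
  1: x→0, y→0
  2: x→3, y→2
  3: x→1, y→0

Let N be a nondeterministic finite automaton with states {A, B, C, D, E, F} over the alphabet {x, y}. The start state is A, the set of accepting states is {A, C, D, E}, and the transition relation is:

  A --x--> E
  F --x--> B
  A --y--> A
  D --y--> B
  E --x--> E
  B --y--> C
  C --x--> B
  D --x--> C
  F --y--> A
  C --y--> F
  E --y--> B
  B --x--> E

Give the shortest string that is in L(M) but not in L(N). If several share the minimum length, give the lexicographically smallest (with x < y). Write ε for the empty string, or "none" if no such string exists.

The string xyyx is accepted by M but not by N.
No shorter string lies in the difference, and xyyx is the lexicographically first length-4 string in L(M) \ L(N).

xyyx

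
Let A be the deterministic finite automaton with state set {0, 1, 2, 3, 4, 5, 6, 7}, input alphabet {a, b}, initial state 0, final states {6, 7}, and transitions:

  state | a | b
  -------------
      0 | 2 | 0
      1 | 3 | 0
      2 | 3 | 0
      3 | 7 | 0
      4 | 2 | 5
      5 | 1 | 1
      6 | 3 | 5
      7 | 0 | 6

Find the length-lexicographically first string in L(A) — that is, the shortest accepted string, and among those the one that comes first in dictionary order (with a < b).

aaa

A breadth-first search from 0 reaches an accepting state first via the path 0 → 2 → 3 → 7 on input aaa.
No string of length < 3 is accepted (BFS exhausts all shorter strings without reaching an accepting state), and aaa is the lexicographically least accepting string of length 3.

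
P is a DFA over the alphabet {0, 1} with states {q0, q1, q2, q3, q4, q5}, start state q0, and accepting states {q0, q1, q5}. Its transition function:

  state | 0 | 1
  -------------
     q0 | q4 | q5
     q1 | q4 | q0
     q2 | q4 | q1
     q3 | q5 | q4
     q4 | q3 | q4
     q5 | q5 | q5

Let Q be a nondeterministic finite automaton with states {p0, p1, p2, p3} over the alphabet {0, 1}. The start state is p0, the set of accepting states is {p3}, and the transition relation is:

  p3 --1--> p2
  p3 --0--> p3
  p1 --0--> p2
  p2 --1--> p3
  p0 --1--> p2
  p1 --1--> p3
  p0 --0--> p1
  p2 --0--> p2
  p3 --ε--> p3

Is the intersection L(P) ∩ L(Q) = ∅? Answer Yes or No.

The string 11 is accepted by both P and Q.
Hence L(P) ∩ L(Q) ≠ ∅.

No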